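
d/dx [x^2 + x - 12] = 2*x + 1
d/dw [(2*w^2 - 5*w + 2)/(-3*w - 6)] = 2*(-w^2 - 4*w + 6)/(3*(w^2 + 4*w + 4))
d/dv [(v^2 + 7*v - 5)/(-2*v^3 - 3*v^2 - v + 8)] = (2*v^4 + 28*v^3 - 10*v^2 - 14*v + 51)/(4*v^6 + 12*v^5 + 13*v^4 - 26*v^3 - 47*v^2 - 16*v + 64)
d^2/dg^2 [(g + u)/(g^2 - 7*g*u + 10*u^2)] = 2*(3*(-g + 2*u)*(g^2 - 7*g*u + 10*u^2) + (g + u)*(2*g - 7*u)^2)/(g^2 - 7*g*u + 10*u^2)^3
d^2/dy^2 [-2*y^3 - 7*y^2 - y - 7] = -12*y - 14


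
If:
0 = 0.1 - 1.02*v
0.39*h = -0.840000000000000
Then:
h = -2.15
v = 0.10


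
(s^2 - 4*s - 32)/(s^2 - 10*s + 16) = (s + 4)/(s - 2)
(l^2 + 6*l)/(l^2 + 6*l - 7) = l*(l + 6)/(l^2 + 6*l - 7)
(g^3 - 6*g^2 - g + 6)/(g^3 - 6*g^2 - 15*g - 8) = (g^2 - 7*g + 6)/(g^2 - 7*g - 8)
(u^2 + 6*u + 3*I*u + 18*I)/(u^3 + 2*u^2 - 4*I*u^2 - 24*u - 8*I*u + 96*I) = (u + 3*I)/(u^2 - 4*u*(1 + I) + 16*I)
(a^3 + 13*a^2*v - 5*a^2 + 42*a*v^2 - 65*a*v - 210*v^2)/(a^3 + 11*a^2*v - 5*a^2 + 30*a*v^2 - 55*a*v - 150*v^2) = (a + 7*v)/(a + 5*v)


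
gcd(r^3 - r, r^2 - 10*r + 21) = 1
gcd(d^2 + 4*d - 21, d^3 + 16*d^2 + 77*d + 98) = d + 7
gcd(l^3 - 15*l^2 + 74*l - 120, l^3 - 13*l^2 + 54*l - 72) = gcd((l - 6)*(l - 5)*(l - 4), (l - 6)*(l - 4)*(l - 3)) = l^2 - 10*l + 24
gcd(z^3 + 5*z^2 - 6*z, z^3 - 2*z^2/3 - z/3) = z^2 - z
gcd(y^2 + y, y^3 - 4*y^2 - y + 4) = y + 1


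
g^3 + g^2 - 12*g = g*(g - 3)*(g + 4)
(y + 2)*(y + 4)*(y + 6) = y^3 + 12*y^2 + 44*y + 48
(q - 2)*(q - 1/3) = q^2 - 7*q/3 + 2/3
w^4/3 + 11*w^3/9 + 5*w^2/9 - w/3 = w*(w/3 + 1)*(w - 1/3)*(w + 1)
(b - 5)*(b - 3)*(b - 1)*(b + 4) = b^4 - 5*b^3 - 13*b^2 + 77*b - 60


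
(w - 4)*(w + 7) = w^2 + 3*w - 28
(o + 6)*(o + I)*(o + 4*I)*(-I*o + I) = -I*o^4 + 5*o^3 - 5*I*o^3 + 25*o^2 + 10*I*o^2 - 30*o + 20*I*o - 24*I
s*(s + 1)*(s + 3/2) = s^3 + 5*s^2/2 + 3*s/2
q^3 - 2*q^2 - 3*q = q*(q - 3)*(q + 1)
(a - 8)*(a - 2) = a^2 - 10*a + 16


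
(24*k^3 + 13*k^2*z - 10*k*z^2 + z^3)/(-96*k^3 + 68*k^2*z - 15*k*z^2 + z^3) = (k + z)/(-4*k + z)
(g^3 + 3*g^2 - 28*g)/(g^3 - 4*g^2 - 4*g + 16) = g*(g + 7)/(g^2 - 4)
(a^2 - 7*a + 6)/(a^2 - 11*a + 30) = (a - 1)/(a - 5)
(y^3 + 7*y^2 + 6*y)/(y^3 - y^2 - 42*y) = (y + 1)/(y - 7)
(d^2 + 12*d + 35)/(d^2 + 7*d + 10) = (d + 7)/(d + 2)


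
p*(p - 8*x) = p^2 - 8*p*x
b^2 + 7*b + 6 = (b + 1)*(b + 6)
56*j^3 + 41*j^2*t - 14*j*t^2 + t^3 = (-8*j + t)*(-7*j + t)*(j + t)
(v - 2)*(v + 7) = v^2 + 5*v - 14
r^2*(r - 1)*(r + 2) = r^4 + r^3 - 2*r^2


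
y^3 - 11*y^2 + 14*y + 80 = (y - 8)*(y - 5)*(y + 2)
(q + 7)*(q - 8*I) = q^2 + 7*q - 8*I*q - 56*I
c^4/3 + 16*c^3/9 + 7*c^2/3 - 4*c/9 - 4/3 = (c/3 + 1)*(c - 2/3)*(c + 1)*(c + 2)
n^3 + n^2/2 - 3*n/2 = n*(n - 1)*(n + 3/2)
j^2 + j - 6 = (j - 2)*(j + 3)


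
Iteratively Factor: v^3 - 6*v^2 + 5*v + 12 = (v - 3)*(v^2 - 3*v - 4) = (v - 3)*(v + 1)*(v - 4)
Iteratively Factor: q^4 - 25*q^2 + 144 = (q + 3)*(q^3 - 3*q^2 - 16*q + 48) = (q - 4)*(q + 3)*(q^2 + q - 12) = (q - 4)*(q + 3)*(q + 4)*(q - 3)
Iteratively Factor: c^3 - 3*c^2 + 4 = (c + 1)*(c^2 - 4*c + 4) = (c - 2)*(c + 1)*(c - 2)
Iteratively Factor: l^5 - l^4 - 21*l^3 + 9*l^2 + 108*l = (l + 3)*(l^4 - 4*l^3 - 9*l^2 + 36*l) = (l + 3)^2*(l^3 - 7*l^2 + 12*l) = (l - 3)*(l + 3)^2*(l^2 - 4*l) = (l - 4)*(l - 3)*(l + 3)^2*(l)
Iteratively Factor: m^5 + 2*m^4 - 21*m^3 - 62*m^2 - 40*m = (m + 4)*(m^4 - 2*m^3 - 13*m^2 - 10*m) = m*(m + 4)*(m^3 - 2*m^2 - 13*m - 10) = m*(m + 1)*(m + 4)*(m^2 - 3*m - 10) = m*(m - 5)*(m + 1)*(m + 4)*(m + 2)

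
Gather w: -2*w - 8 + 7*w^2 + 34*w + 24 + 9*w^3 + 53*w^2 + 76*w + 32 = 9*w^3 + 60*w^2 + 108*w + 48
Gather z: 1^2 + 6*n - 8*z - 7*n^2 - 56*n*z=-7*n^2 + 6*n + z*(-56*n - 8) + 1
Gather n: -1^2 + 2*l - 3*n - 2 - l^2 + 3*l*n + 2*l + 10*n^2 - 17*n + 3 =-l^2 + 4*l + 10*n^2 + n*(3*l - 20)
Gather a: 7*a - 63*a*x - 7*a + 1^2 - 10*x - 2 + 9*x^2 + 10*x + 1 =-63*a*x + 9*x^2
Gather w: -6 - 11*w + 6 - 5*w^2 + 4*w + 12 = -5*w^2 - 7*w + 12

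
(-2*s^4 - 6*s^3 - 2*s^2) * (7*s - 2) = -14*s^5 - 38*s^4 - 2*s^3 + 4*s^2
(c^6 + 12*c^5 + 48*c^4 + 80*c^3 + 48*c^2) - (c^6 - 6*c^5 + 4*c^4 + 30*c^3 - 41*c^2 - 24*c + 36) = 18*c^5 + 44*c^4 + 50*c^3 + 89*c^2 + 24*c - 36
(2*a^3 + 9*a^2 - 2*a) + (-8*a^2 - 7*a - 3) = 2*a^3 + a^2 - 9*a - 3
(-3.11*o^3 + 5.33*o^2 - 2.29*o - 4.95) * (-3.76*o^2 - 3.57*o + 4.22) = 11.6936*o^5 - 8.9381*o^4 - 23.5419*o^3 + 49.2799*o^2 + 8.0077*o - 20.889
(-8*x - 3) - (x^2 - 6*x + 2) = -x^2 - 2*x - 5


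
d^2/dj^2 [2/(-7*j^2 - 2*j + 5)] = 4*(49*j^2 + 14*j - 4*(7*j + 1)^2 - 35)/(7*j^2 + 2*j - 5)^3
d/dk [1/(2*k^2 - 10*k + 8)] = (5/2 - k)/(k^2 - 5*k + 4)^2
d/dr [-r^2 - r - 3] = -2*r - 1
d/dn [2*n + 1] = 2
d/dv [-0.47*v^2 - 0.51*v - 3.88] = -0.94*v - 0.51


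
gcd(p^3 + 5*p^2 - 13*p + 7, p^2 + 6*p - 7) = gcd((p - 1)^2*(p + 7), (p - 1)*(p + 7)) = p^2 + 6*p - 7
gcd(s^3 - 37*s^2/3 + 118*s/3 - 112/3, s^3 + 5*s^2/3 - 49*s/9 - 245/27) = s - 7/3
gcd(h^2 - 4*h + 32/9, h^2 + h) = 1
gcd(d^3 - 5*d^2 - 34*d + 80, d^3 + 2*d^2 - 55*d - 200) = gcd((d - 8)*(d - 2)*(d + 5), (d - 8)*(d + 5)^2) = d^2 - 3*d - 40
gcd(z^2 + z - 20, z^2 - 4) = 1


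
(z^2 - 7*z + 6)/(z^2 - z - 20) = (-z^2 + 7*z - 6)/(-z^2 + z + 20)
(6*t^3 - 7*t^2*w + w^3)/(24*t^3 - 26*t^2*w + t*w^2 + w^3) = (6*t^2 - t*w - w^2)/(24*t^2 - 2*t*w - w^2)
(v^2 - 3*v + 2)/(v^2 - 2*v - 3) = (-v^2 + 3*v - 2)/(-v^2 + 2*v + 3)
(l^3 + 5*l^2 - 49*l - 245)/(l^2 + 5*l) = l - 49/l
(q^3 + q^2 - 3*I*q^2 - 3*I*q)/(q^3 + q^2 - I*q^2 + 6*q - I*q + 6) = q/(q + 2*I)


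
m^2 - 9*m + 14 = (m - 7)*(m - 2)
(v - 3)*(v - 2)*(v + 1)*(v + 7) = v^4 + 3*v^3 - 27*v^2 + 13*v + 42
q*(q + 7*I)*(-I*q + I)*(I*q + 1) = q^4 - q^3 + 6*I*q^3 + 7*q^2 - 6*I*q^2 - 7*q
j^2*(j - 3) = j^3 - 3*j^2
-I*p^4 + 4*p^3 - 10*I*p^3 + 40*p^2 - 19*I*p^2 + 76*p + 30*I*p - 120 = (p + 5)*(p + 6)*(p + 4*I)*(-I*p + I)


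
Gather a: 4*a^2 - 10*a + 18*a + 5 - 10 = 4*a^2 + 8*a - 5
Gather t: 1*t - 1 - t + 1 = 0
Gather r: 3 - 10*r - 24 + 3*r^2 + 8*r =3*r^2 - 2*r - 21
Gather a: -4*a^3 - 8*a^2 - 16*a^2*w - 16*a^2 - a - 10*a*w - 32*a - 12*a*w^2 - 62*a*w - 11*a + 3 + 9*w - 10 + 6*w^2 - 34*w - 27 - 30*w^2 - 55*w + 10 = -4*a^3 + a^2*(-16*w - 24) + a*(-12*w^2 - 72*w - 44) - 24*w^2 - 80*w - 24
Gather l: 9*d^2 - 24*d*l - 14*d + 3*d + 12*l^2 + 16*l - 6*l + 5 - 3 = 9*d^2 - 11*d + 12*l^2 + l*(10 - 24*d) + 2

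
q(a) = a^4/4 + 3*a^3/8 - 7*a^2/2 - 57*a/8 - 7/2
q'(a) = a^3 + 9*a^2/8 - 7*a - 57/8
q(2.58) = -27.66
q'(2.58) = -0.52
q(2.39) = -27.24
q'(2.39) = -3.78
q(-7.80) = 586.55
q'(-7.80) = -358.63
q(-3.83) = 5.17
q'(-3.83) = -19.99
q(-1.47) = -0.61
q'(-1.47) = 2.42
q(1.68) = -21.58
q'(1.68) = -10.97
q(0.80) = -11.15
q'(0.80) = -11.49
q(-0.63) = -0.45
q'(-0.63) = -2.52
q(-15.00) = 10706.50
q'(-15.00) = -3024.00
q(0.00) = -3.50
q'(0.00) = -7.12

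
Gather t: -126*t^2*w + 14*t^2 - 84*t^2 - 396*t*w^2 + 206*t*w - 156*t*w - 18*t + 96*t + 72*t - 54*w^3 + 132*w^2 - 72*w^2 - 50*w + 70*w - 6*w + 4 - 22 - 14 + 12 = t^2*(-126*w - 70) + t*(-396*w^2 + 50*w + 150) - 54*w^3 + 60*w^2 + 14*w - 20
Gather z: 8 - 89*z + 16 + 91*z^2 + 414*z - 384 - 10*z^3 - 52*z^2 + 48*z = -10*z^3 + 39*z^2 + 373*z - 360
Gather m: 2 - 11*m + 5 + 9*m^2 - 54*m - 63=9*m^2 - 65*m - 56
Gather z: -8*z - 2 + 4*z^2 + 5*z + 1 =4*z^2 - 3*z - 1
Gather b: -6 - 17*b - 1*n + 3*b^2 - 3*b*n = 3*b^2 + b*(-3*n - 17) - n - 6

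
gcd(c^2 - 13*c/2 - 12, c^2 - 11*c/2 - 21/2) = c + 3/2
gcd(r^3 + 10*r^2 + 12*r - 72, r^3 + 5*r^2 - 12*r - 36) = r + 6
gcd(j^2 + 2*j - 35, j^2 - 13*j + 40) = j - 5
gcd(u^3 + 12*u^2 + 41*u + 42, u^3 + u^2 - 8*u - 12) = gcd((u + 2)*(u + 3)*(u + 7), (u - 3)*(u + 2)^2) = u + 2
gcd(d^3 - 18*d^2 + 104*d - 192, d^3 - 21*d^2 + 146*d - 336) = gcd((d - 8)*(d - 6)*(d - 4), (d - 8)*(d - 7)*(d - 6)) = d^2 - 14*d + 48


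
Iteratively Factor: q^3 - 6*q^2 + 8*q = (q)*(q^2 - 6*q + 8) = q*(q - 2)*(q - 4)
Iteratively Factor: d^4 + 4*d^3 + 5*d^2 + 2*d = (d)*(d^3 + 4*d^2 + 5*d + 2) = d*(d + 2)*(d^2 + 2*d + 1) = d*(d + 1)*(d + 2)*(d + 1)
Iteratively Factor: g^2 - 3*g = (g)*(g - 3)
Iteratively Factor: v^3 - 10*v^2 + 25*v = (v - 5)*(v^2 - 5*v) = (v - 5)^2*(v)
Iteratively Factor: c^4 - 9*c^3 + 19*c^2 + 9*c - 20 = (c + 1)*(c^3 - 10*c^2 + 29*c - 20) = (c - 4)*(c + 1)*(c^2 - 6*c + 5) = (c - 4)*(c - 1)*(c + 1)*(c - 5)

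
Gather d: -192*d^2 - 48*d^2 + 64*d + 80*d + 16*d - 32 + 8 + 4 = -240*d^2 + 160*d - 20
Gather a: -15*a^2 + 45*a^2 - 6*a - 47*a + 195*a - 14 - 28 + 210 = 30*a^2 + 142*a + 168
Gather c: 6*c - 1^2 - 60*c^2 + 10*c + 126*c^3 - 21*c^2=126*c^3 - 81*c^2 + 16*c - 1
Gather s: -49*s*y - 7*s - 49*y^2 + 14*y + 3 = s*(-49*y - 7) - 49*y^2 + 14*y + 3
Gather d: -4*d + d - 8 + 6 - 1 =-3*d - 3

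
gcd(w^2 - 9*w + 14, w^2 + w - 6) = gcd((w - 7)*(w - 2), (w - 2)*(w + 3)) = w - 2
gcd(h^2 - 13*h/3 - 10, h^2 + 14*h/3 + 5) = h + 5/3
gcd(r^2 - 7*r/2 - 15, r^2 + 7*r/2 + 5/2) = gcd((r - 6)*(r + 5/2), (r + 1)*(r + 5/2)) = r + 5/2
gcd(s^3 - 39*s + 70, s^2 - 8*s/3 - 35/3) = s - 5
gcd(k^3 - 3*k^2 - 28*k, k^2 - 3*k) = k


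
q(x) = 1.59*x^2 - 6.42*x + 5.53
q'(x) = 3.18*x - 6.42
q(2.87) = 0.20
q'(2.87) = 2.71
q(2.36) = -0.77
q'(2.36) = 1.08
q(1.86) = -0.91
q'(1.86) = -0.51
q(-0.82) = 11.86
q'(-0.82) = -9.03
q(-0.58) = 9.79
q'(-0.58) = -8.26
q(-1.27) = 16.25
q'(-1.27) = -10.46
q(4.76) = 11.00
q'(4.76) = 8.72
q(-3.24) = 43.02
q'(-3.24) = -16.72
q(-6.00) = 101.29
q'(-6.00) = -25.50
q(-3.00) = 39.10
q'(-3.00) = -15.96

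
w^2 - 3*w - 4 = (w - 4)*(w + 1)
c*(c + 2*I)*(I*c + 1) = I*c^3 - c^2 + 2*I*c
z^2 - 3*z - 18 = (z - 6)*(z + 3)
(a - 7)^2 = a^2 - 14*a + 49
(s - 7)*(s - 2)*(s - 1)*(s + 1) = s^4 - 9*s^3 + 13*s^2 + 9*s - 14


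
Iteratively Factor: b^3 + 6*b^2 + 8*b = (b + 4)*(b^2 + 2*b) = (b + 2)*(b + 4)*(b)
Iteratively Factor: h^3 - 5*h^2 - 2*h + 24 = (h - 4)*(h^2 - h - 6) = (h - 4)*(h + 2)*(h - 3)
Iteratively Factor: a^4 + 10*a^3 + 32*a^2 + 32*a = (a + 4)*(a^3 + 6*a^2 + 8*a) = (a + 4)^2*(a^2 + 2*a) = (a + 2)*(a + 4)^2*(a)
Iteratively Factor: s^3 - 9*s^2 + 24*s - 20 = (s - 2)*(s^2 - 7*s + 10) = (s - 2)^2*(s - 5)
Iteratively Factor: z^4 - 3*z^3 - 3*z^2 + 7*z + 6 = (z + 1)*(z^3 - 4*z^2 + z + 6) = (z - 2)*(z + 1)*(z^2 - 2*z - 3) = (z - 2)*(z + 1)^2*(z - 3)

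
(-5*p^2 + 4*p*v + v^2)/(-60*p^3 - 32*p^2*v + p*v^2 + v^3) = (p - v)/(12*p^2 + 4*p*v - v^2)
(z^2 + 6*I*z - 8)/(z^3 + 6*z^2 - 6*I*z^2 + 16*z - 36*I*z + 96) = (z + 4*I)/(z^2 + z*(6 - 8*I) - 48*I)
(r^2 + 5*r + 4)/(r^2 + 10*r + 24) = (r + 1)/(r + 6)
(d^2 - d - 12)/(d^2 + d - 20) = (d + 3)/(d + 5)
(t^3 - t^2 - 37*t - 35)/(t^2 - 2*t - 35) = t + 1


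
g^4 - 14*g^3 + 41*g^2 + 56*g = g*(g - 8)*(g - 7)*(g + 1)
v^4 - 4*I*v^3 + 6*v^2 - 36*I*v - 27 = (v - 3*I)^2*(v - I)*(v + 3*I)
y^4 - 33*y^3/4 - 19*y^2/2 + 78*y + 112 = (y - 8)*(y - 4)*(y + 7/4)*(y + 2)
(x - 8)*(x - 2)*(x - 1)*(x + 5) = x^4 - 6*x^3 - 29*x^2 + 114*x - 80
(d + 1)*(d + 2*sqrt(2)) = d^2 + d + 2*sqrt(2)*d + 2*sqrt(2)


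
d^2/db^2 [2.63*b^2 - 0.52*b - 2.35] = 5.26000000000000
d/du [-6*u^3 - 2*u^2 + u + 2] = -18*u^2 - 4*u + 1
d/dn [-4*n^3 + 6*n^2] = 12*n*(1 - n)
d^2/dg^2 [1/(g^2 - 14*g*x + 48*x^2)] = 2*(-g^2 + 14*g*x - 48*x^2 + 4*(g - 7*x)^2)/(g^2 - 14*g*x + 48*x^2)^3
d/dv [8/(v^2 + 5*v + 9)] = 8*(-2*v - 5)/(v^2 + 5*v + 9)^2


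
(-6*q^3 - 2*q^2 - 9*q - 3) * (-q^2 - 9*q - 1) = 6*q^5 + 56*q^4 + 33*q^3 + 86*q^2 + 36*q + 3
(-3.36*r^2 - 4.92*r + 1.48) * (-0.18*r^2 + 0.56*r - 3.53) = 0.6048*r^4 - 0.996*r^3 + 8.8392*r^2 + 18.1964*r - 5.2244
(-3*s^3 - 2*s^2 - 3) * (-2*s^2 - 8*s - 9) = 6*s^5 + 28*s^4 + 43*s^3 + 24*s^2 + 24*s + 27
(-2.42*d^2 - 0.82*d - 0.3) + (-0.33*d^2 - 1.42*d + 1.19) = -2.75*d^2 - 2.24*d + 0.89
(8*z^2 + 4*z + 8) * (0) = 0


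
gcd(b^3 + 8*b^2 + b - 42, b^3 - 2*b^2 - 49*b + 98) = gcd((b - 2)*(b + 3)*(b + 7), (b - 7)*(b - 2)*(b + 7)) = b^2 + 5*b - 14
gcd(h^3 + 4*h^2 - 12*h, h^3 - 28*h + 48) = h^2 + 4*h - 12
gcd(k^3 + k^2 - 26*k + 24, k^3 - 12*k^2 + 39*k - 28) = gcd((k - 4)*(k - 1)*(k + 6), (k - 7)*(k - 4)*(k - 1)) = k^2 - 5*k + 4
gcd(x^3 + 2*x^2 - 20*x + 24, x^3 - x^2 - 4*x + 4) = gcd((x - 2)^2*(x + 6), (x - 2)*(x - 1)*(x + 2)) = x - 2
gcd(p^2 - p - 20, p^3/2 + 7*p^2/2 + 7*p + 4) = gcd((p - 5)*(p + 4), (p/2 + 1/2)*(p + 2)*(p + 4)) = p + 4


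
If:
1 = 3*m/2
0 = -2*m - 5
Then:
No Solution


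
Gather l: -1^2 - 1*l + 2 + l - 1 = 0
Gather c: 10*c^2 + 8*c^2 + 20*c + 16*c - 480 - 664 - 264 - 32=18*c^2 + 36*c - 1440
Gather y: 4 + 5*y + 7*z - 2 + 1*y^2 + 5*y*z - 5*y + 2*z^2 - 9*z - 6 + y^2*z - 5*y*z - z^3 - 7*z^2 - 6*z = y^2*(z + 1) - z^3 - 5*z^2 - 8*z - 4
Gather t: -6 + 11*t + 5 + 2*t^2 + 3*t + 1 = 2*t^2 + 14*t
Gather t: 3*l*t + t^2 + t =t^2 + t*(3*l + 1)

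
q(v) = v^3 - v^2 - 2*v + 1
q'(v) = 3*v^2 - 2*v - 2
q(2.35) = 3.76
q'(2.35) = 9.87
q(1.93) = 0.60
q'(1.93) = 5.31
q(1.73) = -0.28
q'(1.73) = 3.52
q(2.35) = 3.76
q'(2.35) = 9.87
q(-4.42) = -96.05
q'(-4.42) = 65.45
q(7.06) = 288.93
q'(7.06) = 133.41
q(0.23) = 0.50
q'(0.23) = -2.30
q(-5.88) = -225.11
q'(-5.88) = 113.48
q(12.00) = 1561.00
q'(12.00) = 406.00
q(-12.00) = -1847.00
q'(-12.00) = 454.00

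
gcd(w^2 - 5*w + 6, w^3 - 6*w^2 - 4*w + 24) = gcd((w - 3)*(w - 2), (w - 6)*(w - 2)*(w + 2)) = w - 2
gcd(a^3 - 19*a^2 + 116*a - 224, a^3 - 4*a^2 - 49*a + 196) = a^2 - 11*a + 28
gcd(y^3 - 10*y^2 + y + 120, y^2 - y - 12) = y + 3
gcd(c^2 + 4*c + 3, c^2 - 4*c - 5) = c + 1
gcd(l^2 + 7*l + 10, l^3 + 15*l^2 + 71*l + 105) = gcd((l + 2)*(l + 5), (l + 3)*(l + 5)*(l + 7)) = l + 5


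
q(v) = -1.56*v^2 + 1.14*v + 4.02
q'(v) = 1.14 - 3.12*v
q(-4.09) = -26.74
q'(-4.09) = 13.90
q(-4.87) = -38.53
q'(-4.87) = 16.33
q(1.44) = 2.43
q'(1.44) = -3.35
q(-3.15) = -15.05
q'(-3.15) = 10.97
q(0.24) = 4.20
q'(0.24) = 0.39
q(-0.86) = 1.89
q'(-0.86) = 3.82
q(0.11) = 4.13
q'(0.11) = 0.80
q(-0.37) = 3.38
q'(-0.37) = 2.29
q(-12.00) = -234.30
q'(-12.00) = 38.58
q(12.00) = -206.94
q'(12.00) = -36.30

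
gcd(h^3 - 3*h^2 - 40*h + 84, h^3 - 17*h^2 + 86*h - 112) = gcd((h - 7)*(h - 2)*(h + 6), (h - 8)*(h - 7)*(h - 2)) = h^2 - 9*h + 14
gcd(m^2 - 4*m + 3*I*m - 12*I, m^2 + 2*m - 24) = m - 4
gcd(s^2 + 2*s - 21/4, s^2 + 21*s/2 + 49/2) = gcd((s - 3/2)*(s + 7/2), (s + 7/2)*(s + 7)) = s + 7/2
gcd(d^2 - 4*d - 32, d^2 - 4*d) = 1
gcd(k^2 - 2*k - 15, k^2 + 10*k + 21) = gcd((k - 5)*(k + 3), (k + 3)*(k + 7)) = k + 3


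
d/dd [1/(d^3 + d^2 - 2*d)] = (-3*d^2 - 2*d + 2)/(d^2*(d^2 + d - 2)^2)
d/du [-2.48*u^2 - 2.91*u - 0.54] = -4.96*u - 2.91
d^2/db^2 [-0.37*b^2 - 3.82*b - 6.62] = -0.740000000000000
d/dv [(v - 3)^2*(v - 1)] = (v - 3)*(3*v - 5)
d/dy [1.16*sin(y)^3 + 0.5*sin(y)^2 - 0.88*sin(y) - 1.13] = (3.48*sin(y)^2 + 1.0*sin(y) - 0.88)*cos(y)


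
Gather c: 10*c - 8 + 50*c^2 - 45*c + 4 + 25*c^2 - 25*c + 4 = 75*c^2 - 60*c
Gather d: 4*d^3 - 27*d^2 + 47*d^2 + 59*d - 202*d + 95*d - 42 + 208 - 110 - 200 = 4*d^3 + 20*d^2 - 48*d - 144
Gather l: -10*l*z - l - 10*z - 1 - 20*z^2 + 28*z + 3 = l*(-10*z - 1) - 20*z^2 + 18*z + 2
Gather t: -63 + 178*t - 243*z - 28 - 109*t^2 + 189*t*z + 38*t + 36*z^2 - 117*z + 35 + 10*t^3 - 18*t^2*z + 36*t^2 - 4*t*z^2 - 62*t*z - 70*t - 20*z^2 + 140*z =10*t^3 + t^2*(-18*z - 73) + t*(-4*z^2 + 127*z + 146) + 16*z^2 - 220*z - 56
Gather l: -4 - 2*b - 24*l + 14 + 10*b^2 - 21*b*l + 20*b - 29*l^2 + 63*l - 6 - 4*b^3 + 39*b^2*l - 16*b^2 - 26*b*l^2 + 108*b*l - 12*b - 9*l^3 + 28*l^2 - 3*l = -4*b^3 - 6*b^2 + 6*b - 9*l^3 + l^2*(-26*b - 1) + l*(39*b^2 + 87*b + 36) + 4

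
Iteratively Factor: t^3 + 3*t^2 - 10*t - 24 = (t + 2)*(t^2 + t - 12) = (t - 3)*(t + 2)*(t + 4)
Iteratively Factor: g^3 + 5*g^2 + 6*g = (g + 2)*(g^2 + 3*g) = (g + 2)*(g + 3)*(g)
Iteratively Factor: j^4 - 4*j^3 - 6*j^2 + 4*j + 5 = (j + 1)*(j^3 - 5*j^2 - j + 5) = (j + 1)^2*(j^2 - 6*j + 5) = (j - 5)*(j + 1)^2*(j - 1)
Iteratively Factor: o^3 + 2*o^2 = (o + 2)*(o^2) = o*(o + 2)*(o)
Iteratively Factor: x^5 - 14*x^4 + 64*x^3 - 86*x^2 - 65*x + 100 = (x + 1)*(x^4 - 15*x^3 + 79*x^2 - 165*x + 100) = (x - 5)*(x + 1)*(x^3 - 10*x^2 + 29*x - 20) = (x - 5)*(x - 1)*(x + 1)*(x^2 - 9*x + 20) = (x - 5)*(x - 4)*(x - 1)*(x + 1)*(x - 5)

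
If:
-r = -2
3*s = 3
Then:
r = 2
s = 1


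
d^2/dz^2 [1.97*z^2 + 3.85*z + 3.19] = 3.94000000000000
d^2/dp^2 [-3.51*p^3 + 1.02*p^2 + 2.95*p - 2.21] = 2.04 - 21.06*p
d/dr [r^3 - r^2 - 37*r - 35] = 3*r^2 - 2*r - 37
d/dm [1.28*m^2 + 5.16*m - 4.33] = 2.56*m + 5.16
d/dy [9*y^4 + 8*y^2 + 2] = 36*y^3 + 16*y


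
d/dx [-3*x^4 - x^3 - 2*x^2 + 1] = x*(-12*x^2 - 3*x - 4)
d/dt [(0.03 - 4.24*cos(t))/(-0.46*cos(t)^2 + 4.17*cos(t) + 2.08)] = (1.9504*cos(t)^2 - 0.0275999999999996*cos(t) + 8.9443)*sin(t)/(0.2116*cos(t)^4 - 3.8364*cos(t)^3 + 15.4753*cos(t)^2 + 17.3472*cos(t) + 4.3264)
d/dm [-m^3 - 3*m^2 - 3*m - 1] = -3*m^2 - 6*m - 3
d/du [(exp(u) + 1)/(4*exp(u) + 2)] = -exp(u)/(2*(2*exp(u) + 1)^2)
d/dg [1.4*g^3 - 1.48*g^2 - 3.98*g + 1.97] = 4.2*g^2 - 2.96*g - 3.98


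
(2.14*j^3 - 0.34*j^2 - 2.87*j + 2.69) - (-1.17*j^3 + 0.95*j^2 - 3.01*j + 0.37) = 3.31*j^3 - 1.29*j^2 + 0.14*j + 2.32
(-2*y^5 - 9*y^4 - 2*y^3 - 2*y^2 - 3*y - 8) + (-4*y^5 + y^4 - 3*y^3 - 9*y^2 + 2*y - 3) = -6*y^5 - 8*y^4 - 5*y^3 - 11*y^2 - y - 11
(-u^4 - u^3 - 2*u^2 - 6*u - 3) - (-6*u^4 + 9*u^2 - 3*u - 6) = 5*u^4 - u^3 - 11*u^2 - 3*u + 3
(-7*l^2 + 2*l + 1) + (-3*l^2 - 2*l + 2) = 3 - 10*l^2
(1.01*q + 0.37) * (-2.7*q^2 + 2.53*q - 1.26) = -2.727*q^3 + 1.5563*q^2 - 0.3365*q - 0.4662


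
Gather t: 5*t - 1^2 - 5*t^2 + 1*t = -5*t^2 + 6*t - 1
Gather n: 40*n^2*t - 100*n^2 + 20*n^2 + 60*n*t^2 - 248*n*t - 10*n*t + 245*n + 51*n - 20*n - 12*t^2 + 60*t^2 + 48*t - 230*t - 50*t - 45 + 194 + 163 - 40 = n^2*(40*t - 80) + n*(60*t^2 - 258*t + 276) + 48*t^2 - 232*t + 272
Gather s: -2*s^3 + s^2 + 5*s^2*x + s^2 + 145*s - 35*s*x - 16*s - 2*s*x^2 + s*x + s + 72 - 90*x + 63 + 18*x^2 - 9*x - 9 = -2*s^3 + s^2*(5*x + 2) + s*(-2*x^2 - 34*x + 130) + 18*x^2 - 99*x + 126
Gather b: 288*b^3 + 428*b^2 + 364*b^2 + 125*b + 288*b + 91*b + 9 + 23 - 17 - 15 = 288*b^3 + 792*b^2 + 504*b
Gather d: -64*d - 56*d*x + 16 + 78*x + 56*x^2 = d*(-56*x - 64) + 56*x^2 + 78*x + 16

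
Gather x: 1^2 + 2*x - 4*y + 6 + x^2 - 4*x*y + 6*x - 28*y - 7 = x^2 + x*(8 - 4*y) - 32*y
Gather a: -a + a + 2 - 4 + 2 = 0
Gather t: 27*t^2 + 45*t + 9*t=27*t^2 + 54*t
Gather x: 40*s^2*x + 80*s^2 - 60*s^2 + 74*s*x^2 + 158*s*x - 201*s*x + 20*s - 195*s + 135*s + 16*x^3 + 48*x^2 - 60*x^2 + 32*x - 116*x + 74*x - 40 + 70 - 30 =20*s^2 - 40*s + 16*x^3 + x^2*(74*s - 12) + x*(40*s^2 - 43*s - 10)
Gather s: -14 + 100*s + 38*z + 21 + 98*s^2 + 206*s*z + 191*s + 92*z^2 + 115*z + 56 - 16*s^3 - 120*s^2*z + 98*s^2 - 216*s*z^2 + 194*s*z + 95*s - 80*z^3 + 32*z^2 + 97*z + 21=-16*s^3 + s^2*(196 - 120*z) + s*(-216*z^2 + 400*z + 386) - 80*z^3 + 124*z^2 + 250*z + 84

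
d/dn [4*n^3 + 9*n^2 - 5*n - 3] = 12*n^2 + 18*n - 5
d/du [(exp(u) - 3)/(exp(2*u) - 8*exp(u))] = (-exp(2*u) + 6*exp(u) - 24)*exp(-u)/(exp(2*u) - 16*exp(u) + 64)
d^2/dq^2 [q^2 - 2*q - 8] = 2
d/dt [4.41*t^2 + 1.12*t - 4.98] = 8.82*t + 1.12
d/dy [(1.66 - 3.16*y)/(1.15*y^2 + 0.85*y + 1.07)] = (3.634*y^2 - 3.818*y - 4.7922)/(1.3225*y^4 + 1.955*y^3 + 3.1835*y^2 + 1.819*y + 1.1449)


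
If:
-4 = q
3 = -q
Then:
No Solution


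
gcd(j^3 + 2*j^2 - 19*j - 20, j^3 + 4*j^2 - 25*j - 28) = j^2 - 3*j - 4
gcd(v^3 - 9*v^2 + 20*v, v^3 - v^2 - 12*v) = v^2 - 4*v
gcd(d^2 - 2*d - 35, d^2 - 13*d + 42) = d - 7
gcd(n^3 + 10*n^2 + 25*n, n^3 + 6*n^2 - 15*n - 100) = n^2 + 10*n + 25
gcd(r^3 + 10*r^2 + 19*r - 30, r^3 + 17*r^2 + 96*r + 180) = r^2 + 11*r + 30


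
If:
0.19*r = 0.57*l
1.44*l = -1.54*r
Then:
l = 0.00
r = 0.00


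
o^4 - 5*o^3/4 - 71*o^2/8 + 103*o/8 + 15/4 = (o - 5/2)*(o - 2)*(o + 1/4)*(o + 3)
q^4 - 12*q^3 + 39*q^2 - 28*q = q*(q - 7)*(q - 4)*(q - 1)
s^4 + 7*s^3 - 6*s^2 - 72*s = s*(s - 3)*(s + 4)*(s + 6)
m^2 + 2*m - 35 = (m - 5)*(m + 7)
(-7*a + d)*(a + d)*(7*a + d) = -49*a^3 - 49*a^2*d + a*d^2 + d^3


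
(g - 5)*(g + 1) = g^2 - 4*g - 5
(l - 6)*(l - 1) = l^2 - 7*l + 6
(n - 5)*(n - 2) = n^2 - 7*n + 10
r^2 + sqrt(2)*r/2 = r*(r + sqrt(2)/2)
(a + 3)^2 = a^2 + 6*a + 9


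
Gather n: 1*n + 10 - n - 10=0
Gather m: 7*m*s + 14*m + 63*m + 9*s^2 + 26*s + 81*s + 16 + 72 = m*(7*s + 77) + 9*s^2 + 107*s + 88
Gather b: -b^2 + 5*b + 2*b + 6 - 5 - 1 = -b^2 + 7*b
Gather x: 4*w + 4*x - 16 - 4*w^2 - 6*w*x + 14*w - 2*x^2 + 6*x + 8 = -4*w^2 + 18*w - 2*x^2 + x*(10 - 6*w) - 8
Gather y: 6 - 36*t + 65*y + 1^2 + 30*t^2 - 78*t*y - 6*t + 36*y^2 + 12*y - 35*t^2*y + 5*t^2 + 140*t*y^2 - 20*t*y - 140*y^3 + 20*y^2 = 35*t^2 - 42*t - 140*y^3 + y^2*(140*t + 56) + y*(-35*t^2 - 98*t + 77) + 7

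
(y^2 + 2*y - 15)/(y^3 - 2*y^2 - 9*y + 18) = (y + 5)/(y^2 + y - 6)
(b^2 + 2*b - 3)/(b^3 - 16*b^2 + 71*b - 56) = (b + 3)/(b^2 - 15*b + 56)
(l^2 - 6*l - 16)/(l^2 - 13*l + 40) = (l + 2)/(l - 5)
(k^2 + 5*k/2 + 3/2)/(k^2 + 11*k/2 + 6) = (k + 1)/(k + 4)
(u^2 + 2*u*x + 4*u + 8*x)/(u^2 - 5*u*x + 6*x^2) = (u^2 + 2*u*x + 4*u + 8*x)/(u^2 - 5*u*x + 6*x^2)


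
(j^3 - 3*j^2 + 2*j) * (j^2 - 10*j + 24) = j^5 - 13*j^4 + 56*j^3 - 92*j^2 + 48*j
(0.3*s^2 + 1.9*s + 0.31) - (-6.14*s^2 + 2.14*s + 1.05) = 6.44*s^2 - 0.24*s - 0.74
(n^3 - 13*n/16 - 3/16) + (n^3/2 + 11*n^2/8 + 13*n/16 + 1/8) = 3*n^3/2 + 11*n^2/8 - 1/16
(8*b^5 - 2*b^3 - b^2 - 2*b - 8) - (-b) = 8*b^5 - 2*b^3 - b^2 - b - 8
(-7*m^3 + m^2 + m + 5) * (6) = -42*m^3 + 6*m^2 + 6*m + 30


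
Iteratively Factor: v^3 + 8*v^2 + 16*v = (v)*(v^2 + 8*v + 16) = v*(v + 4)*(v + 4)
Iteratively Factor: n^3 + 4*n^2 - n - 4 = (n + 4)*(n^2 - 1) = (n + 1)*(n + 4)*(n - 1)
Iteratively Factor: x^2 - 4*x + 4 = (x - 2)*(x - 2)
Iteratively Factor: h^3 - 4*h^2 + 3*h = (h - 1)*(h^2 - 3*h) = h*(h - 1)*(h - 3)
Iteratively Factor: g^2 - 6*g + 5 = (g - 5)*(g - 1)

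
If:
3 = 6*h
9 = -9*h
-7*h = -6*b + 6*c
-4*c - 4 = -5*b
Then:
No Solution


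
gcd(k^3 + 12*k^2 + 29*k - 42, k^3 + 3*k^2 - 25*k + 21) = k^2 + 6*k - 7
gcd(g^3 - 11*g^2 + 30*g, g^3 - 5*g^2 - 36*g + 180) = g^2 - 11*g + 30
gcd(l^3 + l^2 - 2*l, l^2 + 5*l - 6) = l - 1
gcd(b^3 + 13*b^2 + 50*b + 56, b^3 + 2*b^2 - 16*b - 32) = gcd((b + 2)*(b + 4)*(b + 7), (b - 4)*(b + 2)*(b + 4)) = b^2 + 6*b + 8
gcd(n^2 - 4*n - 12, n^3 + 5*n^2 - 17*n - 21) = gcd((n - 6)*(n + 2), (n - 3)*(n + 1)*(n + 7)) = 1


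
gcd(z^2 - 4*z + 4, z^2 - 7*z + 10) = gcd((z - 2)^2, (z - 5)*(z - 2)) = z - 2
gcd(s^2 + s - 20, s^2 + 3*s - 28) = s - 4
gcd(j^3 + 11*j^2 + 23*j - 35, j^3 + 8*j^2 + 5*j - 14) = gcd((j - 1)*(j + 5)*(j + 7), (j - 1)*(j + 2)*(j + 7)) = j^2 + 6*j - 7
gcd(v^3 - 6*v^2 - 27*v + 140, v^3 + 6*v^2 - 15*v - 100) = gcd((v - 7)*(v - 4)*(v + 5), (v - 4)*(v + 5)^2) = v^2 + v - 20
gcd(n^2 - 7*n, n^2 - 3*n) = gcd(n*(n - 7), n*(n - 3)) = n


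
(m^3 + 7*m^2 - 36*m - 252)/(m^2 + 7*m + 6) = (m^2 + m - 42)/(m + 1)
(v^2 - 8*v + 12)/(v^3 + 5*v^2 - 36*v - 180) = (v - 2)/(v^2 + 11*v + 30)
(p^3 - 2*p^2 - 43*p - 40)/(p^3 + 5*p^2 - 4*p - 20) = (p^2 - 7*p - 8)/(p^2 - 4)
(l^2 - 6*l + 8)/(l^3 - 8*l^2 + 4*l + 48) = (l - 2)/(l^2 - 4*l - 12)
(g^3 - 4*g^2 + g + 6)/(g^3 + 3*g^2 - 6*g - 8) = (g - 3)/(g + 4)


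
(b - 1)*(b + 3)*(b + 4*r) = b^3 + 4*b^2*r + 2*b^2 + 8*b*r - 3*b - 12*r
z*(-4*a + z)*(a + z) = -4*a^2*z - 3*a*z^2 + z^3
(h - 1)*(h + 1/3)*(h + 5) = h^3 + 13*h^2/3 - 11*h/3 - 5/3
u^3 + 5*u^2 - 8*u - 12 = (u - 2)*(u + 1)*(u + 6)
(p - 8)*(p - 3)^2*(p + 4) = p^4 - 10*p^3 + p^2 + 156*p - 288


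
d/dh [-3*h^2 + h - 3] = 1 - 6*h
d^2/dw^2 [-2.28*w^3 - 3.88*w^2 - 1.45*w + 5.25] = -13.68*w - 7.76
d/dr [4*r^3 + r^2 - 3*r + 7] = 12*r^2 + 2*r - 3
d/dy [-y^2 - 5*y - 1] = -2*y - 5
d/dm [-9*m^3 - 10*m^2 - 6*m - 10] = -27*m^2 - 20*m - 6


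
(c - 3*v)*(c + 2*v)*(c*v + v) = c^3*v - c^2*v^2 + c^2*v - 6*c*v^3 - c*v^2 - 6*v^3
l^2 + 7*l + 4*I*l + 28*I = (l + 7)*(l + 4*I)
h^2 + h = h*(h + 1)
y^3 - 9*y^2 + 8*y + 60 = (y - 6)*(y - 5)*(y + 2)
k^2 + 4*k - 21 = (k - 3)*(k + 7)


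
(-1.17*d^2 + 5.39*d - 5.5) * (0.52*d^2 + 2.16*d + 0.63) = -0.6084*d^4 + 0.2756*d^3 + 8.0453*d^2 - 8.4843*d - 3.465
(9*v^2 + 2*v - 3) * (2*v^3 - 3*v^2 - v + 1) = 18*v^5 - 23*v^4 - 21*v^3 + 16*v^2 + 5*v - 3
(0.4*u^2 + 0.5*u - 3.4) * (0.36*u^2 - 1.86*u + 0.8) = 0.144*u^4 - 0.564*u^3 - 1.834*u^2 + 6.724*u - 2.72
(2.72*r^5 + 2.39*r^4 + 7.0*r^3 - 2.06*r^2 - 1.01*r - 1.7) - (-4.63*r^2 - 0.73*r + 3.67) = 2.72*r^5 + 2.39*r^4 + 7.0*r^3 + 2.57*r^2 - 0.28*r - 5.37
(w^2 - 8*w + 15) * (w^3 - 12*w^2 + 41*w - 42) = w^5 - 20*w^4 + 152*w^3 - 550*w^2 + 951*w - 630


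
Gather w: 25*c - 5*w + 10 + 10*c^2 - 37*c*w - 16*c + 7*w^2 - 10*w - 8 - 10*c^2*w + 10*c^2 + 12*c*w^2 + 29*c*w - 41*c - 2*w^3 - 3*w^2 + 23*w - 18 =20*c^2 - 32*c - 2*w^3 + w^2*(12*c + 4) + w*(-10*c^2 - 8*c + 8) - 16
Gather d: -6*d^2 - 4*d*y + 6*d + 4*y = -6*d^2 + d*(6 - 4*y) + 4*y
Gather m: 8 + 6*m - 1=6*m + 7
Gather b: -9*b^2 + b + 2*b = -9*b^2 + 3*b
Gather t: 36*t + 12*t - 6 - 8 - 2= 48*t - 16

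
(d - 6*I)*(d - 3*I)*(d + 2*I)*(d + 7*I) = d^4 + 49*d^2 - 36*I*d + 252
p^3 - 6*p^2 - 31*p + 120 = (p - 8)*(p - 3)*(p + 5)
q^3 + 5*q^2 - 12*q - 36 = (q - 3)*(q + 2)*(q + 6)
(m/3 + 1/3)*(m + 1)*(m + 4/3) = m^3/3 + 10*m^2/9 + 11*m/9 + 4/9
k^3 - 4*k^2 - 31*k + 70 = (k - 7)*(k - 2)*(k + 5)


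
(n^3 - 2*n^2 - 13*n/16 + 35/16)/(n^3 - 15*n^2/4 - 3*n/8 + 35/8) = (4*n - 7)/(2*(2*n - 7))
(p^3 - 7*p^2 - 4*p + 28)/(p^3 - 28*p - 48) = (p^2 - 9*p + 14)/(p^2 - 2*p - 24)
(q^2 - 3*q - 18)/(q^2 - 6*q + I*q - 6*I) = (q + 3)/(q + I)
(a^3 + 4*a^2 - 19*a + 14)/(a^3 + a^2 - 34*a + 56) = (a - 1)/(a - 4)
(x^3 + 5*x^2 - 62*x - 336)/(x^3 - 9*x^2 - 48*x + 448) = (x + 6)/(x - 8)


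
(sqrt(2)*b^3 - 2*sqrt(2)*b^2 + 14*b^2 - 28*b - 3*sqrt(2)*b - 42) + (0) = sqrt(2)*b^3 - 2*sqrt(2)*b^2 + 14*b^2 - 28*b - 3*sqrt(2)*b - 42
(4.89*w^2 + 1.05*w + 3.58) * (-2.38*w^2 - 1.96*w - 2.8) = -11.6382*w^4 - 12.0834*w^3 - 24.2704*w^2 - 9.9568*w - 10.024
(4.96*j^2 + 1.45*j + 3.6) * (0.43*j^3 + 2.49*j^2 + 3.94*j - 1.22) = 2.1328*j^5 + 12.9739*j^4 + 24.7009*j^3 + 8.6258*j^2 + 12.415*j - 4.392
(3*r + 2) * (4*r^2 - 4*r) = 12*r^3 - 4*r^2 - 8*r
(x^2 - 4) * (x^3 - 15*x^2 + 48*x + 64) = x^5 - 15*x^4 + 44*x^3 + 124*x^2 - 192*x - 256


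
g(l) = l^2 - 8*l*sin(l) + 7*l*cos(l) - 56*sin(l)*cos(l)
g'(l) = -7*l*sin(l) - 8*l*cos(l) + 2*l + 56*sin(l)^2 - 8*sin(l) - 56*cos(l)^2 + 7*cos(l)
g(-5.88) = -5.04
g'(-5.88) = 12.20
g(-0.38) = 15.84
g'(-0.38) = -30.05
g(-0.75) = 20.56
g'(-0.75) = 5.93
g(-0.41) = 16.70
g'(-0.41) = -27.55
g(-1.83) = -21.39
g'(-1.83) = 34.79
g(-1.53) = -8.04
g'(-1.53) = 50.83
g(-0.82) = 19.89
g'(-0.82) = 13.14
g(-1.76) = -18.76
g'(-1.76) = 40.31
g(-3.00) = 18.58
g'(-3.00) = -92.29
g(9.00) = 14.95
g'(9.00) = 10.99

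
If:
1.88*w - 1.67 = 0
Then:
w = 0.89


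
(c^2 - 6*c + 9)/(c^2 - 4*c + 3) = (c - 3)/(c - 1)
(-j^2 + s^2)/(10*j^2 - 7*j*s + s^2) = (-j^2 + s^2)/(10*j^2 - 7*j*s + s^2)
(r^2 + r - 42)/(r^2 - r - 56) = (r - 6)/(r - 8)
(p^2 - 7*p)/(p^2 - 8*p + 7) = p/(p - 1)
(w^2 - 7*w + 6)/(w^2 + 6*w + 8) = (w^2 - 7*w + 6)/(w^2 + 6*w + 8)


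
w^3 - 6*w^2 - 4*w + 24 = (w - 6)*(w - 2)*(w + 2)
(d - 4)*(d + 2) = d^2 - 2*d - 8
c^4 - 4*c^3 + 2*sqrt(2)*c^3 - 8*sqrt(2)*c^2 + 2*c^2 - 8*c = c*(c - 4)*(c + sqrt(2))^2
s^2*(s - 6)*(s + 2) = s^4 - 4*s^3 - 12*s^2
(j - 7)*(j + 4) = j^2 - 3*j - 28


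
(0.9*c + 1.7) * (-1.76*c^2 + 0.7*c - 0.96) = -1.584*c^3 - 2.362*c^2 + 0.326*c - 1.632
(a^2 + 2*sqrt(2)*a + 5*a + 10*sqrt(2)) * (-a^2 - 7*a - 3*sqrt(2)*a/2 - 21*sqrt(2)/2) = -a^4 - 12*a^3 - 7*sqrt(2)*a^3/2 - 42*sqrt(2)*a^2 - 41*a^2 - 245*sqrt(2)*a/2 - 72*a - 210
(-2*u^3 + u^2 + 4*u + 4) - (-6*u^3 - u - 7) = 4*u^3 + u^2 + 5*u + 11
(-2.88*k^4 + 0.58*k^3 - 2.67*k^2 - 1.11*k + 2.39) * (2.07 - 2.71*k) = 7.8048*k^5 - 7.5334*k^4 + 8.4363*k^3 - 2.5188*k^2 - 8.7746*k + 4.9473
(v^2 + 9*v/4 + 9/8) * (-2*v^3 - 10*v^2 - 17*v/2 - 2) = -2*v^5 - 29*v^4/2 - 133*v^3/4 - 259*v^2/8 - 225*v/16 - 9/4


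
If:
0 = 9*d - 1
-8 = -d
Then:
No Solution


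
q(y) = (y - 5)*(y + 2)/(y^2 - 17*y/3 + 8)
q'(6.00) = 0.39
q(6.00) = 0.80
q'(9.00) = 0.02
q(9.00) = 1.16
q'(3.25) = 384.00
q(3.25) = -63.00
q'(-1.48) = -0.41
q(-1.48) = -0.18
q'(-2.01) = -0.30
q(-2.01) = 0.00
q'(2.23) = -120.72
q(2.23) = -34.85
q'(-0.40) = -0.88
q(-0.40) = -0.83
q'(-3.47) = -0.15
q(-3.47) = 0.31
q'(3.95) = 13.41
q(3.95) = -5.12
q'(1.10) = -5.00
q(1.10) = -4.06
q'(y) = (17/3 - 2*y)*(y - 5)*(y + 2)/(y^2 - 17*y/3 + 8)^2 + (y - 5)/(y^2 - 17*y/3 + 8) + (y + 2)/(y^2 - 17*y/3 + 8) = 6*(-4*y^2 + 54*y - 121)/(9*y^4 - 102*y^3 + 433*y^2 - 816*y + 576)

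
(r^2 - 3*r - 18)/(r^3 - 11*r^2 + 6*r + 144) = 1/(r - 8)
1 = 1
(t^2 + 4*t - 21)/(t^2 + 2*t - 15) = (t + 7)/(t + 5)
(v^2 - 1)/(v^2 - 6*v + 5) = (v + 1)/(v - 5)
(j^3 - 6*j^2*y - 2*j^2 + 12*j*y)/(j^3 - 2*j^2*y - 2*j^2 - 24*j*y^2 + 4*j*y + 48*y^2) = j/(j + 4*y)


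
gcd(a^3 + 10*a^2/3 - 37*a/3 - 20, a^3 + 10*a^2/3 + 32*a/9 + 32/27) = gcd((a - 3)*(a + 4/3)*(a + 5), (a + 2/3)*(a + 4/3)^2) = a + 4/3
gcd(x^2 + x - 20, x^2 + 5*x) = x + 5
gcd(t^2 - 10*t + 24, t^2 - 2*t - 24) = t - 6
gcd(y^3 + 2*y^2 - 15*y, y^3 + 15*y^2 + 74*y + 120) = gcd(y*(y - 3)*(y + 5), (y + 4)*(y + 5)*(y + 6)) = y + 5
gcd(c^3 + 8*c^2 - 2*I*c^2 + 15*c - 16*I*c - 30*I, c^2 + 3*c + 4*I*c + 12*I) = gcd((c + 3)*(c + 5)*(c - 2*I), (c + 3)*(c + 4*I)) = c + 3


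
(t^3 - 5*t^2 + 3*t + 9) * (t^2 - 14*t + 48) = t^5 - 19*t^4 + 121*t^3 - 273*t^2 + 18*t + 432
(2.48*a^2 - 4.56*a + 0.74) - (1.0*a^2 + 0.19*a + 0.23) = 1.48*a^2 - 4.75*a + 0.51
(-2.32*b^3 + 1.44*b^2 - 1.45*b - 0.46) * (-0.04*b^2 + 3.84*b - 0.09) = 0.0928*b^5 - 8.9664*b^4 + 5.7964*b^3 - 5.6792*b^2 - 1.6359*b + 0.0414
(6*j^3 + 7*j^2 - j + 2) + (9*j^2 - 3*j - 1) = 6*j^3 + 16*j^2 - 4*j + 1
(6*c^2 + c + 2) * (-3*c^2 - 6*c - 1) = -18*c^4 - 39*c^3 - 18*c^2 - 13*c - 2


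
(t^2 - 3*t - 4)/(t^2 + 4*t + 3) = (t - 4)/(t + 3)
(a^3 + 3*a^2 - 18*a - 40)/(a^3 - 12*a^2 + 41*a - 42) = (a^3 + 3*a^2 - 18*a - 40)/(a^3 - 12*a^2 + 41*a - 42)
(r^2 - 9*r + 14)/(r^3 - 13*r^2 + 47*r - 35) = (r - 2)/(r^2 - 6*r + 5)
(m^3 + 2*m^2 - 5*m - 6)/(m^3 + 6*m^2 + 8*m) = (m^3 + 2*m^2 - 5*m - 6)/(m*(m^2 + 6*m + 8))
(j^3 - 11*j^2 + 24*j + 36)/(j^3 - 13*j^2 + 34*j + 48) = (j - 6)/(j - 8)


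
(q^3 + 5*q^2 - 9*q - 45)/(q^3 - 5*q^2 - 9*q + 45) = (q + 5)/(q - 5)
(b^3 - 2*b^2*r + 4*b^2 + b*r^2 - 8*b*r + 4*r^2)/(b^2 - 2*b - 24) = (b^2 - 2*b*r + r^2)/(b - 6)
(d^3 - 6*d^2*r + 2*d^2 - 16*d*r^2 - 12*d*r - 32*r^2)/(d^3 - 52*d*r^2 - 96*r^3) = (d + 2)/(d + 6*r)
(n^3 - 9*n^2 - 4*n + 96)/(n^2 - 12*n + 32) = n + 3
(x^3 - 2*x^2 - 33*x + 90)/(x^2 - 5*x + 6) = (x^2 + x - 30)/(x - 2)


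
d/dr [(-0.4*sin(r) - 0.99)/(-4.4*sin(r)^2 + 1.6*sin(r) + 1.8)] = (-1.76*sin(r)^2 - 8.712*sin(r) + 0.864)*cos(r)/(19.36*sin(r)^4 - 14.08*sin(r)^3 - 13.28*sin(r)^2 + 5.76*sin(r) + 3.24)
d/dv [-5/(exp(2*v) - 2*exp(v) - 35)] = 10*(exp(v) - 1)*exp(v)/(-exp(2*v) + 2*exp(v) + 35)^2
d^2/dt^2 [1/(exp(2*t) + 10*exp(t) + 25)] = (4*exp(t) - 10)*exp(t)/(exp(4*t) + 20*exp(3*t) + 150*exp(2*t) + 500*exp(t) + 625)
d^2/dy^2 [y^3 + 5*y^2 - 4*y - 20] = 6*y + 10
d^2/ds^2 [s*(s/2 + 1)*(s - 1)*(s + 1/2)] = 6*s^2 + 9*s/2 - 3/2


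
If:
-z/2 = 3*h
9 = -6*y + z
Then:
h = -z/6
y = z/6 - 3/2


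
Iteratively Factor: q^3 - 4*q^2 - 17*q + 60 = (q + 4)*(q^2 - 8*q + 15) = (q - 3)*(q + 4)*(q - 5)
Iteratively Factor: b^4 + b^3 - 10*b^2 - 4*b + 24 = (b - 2)*(b^3 + 3*b^2 - 4*b - 12) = (b - 2)*(b + 3)*(b^2 - 4) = (b - 2)*(b + 2)*(b + 3)*(b - 2)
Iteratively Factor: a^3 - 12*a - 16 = (a + 2)*(a^2 - 2*a - 8) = (a - 4)*(a + 2)*(a + 2)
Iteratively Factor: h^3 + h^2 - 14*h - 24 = (h - 4)*(h^2 + 5*h + 6) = (h - 4)*(h + 3)*(h + 2)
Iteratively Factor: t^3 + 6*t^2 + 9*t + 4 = (t + 1)*(t^2 + 5*t + 4) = (t + 1)^2*(t + 4)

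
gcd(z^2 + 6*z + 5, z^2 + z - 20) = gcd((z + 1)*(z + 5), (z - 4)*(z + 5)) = z + 5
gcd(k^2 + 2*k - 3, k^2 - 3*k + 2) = k - 1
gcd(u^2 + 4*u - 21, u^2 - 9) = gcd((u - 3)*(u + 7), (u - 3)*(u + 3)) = u - 3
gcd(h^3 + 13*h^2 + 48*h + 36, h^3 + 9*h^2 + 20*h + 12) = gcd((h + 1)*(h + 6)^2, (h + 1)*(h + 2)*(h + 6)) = h^2 + 7*h + 6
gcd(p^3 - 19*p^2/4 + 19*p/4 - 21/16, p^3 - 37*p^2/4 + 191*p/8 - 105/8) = p^2 - 17*p/4 + 21/8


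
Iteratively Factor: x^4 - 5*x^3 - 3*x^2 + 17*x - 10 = (x - 1)*(x^3 - 4*x^2 - 7*x + 10) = (x - 5)*(x - 1)*(x^2 + x - 2) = (x - 5)*(x - 1)^2*(x + 2)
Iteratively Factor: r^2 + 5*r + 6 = (r + 3)*(r + 2)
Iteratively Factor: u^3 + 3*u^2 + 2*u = (u)*(u^2 + 3*u + 2) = u*(u + 2)*(u + 1)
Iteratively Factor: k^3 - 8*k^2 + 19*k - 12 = (k - 4)*(k^2 - 4*k + 3) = (k - 4)*(k - 1)*(k - 3)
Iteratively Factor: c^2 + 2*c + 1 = (c + 1)*(c + 1)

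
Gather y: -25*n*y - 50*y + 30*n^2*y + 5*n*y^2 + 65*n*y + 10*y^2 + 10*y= y^2*(5*n + 10) + y*(30*n^2 + 40*n - 40)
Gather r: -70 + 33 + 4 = -33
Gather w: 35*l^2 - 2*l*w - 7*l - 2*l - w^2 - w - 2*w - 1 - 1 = 35*l^2 - 9*l - w^2 + w*(-2*l - 3) - 2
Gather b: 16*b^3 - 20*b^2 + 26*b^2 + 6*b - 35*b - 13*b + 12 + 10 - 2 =16*b^3 + 6*b^2 - 42*b + 20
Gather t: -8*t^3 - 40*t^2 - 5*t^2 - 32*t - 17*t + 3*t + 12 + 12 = -8*t^3 - 45*t^2 - 46*t + 24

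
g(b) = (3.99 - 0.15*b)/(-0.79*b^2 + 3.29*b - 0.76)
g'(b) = (3.99 - 0.15*b)*(1.58*b - 3.29)/(-0.79*b^2 + 3.29*b - 0.76)^2 - 0.15/(-0.79*b^2 + 3.29*b - 0.76) = (-0.1185*b^2 + 6.3042*b - 13.0131)/(0.6241*b^4 - 5.1982*b^3 + 12.0249*b^2 - 5.0008*b + 0.5776)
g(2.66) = 1.50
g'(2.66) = 0.51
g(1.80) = 1.43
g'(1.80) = -0.30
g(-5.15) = -0.12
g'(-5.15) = -0.03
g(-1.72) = -0.49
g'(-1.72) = -0.32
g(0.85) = 2.64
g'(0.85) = -3.60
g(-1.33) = -0.64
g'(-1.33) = -0.51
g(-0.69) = -1.20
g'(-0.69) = -1.50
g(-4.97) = -0.13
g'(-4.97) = -0.04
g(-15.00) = -0.03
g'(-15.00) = -0.00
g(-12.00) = -0.04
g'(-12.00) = -0.00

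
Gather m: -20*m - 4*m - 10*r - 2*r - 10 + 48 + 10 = -24*m - 12*r + 48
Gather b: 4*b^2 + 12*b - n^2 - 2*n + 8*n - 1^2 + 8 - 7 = 4*b^2 + 12*b - n^2 + 6*n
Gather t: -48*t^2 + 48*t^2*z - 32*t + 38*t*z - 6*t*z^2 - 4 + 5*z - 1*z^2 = t^2*(48*z - 48) + t*(-6*z^2 + 38*z - 32) - z^2 + 5*z - 4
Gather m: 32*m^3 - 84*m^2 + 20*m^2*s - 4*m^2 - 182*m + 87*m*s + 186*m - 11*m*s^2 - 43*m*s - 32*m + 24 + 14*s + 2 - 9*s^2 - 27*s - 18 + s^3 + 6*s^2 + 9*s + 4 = 32*m^3 + m^2*(20*s - 88) + m*(-11*s^2 + 44*s - 28) + s^3 - 3*s^2 - 4*s + 12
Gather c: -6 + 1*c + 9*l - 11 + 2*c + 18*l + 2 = 3*c + 27*l - 15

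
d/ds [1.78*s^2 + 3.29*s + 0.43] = 3.56*s + 3.29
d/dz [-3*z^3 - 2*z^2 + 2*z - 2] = -9*z^2 - 4*z + 2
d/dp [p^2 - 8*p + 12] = 2*p - 8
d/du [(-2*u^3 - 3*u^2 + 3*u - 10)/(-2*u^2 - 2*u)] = (u^4 + 2*u^3 + 3*u^2 - 10*u - 5)/(u^2*(u^2 + 2*u + 1))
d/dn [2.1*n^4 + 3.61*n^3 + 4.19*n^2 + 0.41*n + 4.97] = 8.4*n^3 + 10.83*n^2 + 8.38*n + 0.41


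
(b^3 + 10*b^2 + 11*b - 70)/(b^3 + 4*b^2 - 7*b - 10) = (b + 7)/(b + 1)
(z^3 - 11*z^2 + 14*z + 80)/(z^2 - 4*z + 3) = (z^3 - 11*z^2 + 14*z + 80)/(z^2 - 4*z + 3)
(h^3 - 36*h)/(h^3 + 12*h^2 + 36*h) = (h - 6)/(h + 6)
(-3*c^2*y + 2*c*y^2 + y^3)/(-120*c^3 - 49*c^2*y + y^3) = y*(-c + y)/(-40*c^2 - 3*c*y + y^2)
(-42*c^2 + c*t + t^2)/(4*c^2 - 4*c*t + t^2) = (-42*c^2 + c*t + t^2)/(4*c^2 - 4*c*t + t^2)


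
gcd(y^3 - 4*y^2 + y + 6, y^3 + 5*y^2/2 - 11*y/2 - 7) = y^2 - y - 2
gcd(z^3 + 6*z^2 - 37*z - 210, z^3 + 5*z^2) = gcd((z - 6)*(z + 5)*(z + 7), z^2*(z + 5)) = z + 5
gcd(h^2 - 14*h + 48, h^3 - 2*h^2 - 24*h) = h - 6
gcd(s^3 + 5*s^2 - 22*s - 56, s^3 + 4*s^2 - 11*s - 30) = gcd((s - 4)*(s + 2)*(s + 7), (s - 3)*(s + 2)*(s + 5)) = s + 2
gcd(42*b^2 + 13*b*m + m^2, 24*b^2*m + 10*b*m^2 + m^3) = 6*b + m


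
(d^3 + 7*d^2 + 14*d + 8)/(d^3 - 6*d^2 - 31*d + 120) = (d^3 + 7*d^2 + 14*d + 8)/(d^3 - 6*d^2 - 31*d + 120)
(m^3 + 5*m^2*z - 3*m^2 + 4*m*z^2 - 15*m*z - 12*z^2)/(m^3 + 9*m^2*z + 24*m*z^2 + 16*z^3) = (m - 3)/(m + 4*z)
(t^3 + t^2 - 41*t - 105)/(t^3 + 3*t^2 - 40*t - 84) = (t^3 + t^2 - 41*t - 105)/(t^3 + 3*t^2 - 40*t - 84)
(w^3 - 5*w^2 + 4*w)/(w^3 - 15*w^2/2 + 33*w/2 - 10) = 2*w/(2*w - 5)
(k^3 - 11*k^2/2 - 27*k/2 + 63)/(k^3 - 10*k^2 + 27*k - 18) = (k + 7/2)/(k - 1)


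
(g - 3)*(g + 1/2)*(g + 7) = g^3 + 9*g^2/2 - 19*g - 21/2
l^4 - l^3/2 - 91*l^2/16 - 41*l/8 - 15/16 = (l - 3)*(l + 1/4)*(l + 1)*(l + 5/4)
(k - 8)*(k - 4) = k^2 - 12*k + 32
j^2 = j^2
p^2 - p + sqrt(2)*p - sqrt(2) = (p - 1)*(p + sqrt(2))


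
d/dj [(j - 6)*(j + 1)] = 2*j - 5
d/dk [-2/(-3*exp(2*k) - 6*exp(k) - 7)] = -12*(exp(k) + 1)*exp(k)/(3*exp(2*k) + 6*exp(k) + 7)^2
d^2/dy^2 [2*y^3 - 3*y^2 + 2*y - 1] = 12*y - 6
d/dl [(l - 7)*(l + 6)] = 2*l - 1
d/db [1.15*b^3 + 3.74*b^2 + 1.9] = b*(3.45*b + 7.48)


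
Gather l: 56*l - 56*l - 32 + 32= 0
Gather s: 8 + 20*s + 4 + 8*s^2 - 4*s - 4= 8*s^2 + 16*s + 8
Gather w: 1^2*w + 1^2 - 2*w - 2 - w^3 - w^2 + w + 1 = -w^3 - w^2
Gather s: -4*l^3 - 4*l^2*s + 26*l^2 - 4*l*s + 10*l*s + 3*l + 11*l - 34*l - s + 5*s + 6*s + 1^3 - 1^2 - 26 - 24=-4*l^3 + 26*l^2 - 20*l + s*(-4*l^2 + 6*l + 10) - 50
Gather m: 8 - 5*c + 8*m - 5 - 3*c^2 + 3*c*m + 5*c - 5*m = -3*c^2 + m*(3*c + 3) + 3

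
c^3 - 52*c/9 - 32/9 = (c - 8/3)*(c + 2/3)*(c + 2)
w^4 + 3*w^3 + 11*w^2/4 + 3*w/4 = w*(w + 1/2)*(w + 1)*(w + 3/2)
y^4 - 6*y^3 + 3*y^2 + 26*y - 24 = (y - 4)*(y - 3)*(y - 1)*(y + 2)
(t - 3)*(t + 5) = t^2 + 2*t - 15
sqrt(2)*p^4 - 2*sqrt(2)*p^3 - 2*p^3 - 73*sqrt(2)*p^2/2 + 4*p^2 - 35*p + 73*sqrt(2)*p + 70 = (p - 2)*(p - 5*sqrt(2))*(p + 7*sqrt(2)/2)*(sqrt(2)*p + 1)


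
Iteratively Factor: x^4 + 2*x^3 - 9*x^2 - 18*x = (x + 3)*(x^3 - x^2 - 6*x) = x*(x + 3)*(x^2 - x - 6) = x*(x - 3)*(x + 3)*(x + 2)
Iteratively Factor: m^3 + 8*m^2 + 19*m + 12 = (m + 4)*(m^2 + 4*m + 3) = (m + 1)*(m + 4)*(m + 3)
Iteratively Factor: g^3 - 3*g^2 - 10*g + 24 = (g - 2)*(g^2 - g - 12) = (g - 4)*(g - 2)*(g + 3)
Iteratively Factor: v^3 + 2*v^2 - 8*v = (v)*(v^2 + 2*v - 8) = v*(v + 4)*(v - 2)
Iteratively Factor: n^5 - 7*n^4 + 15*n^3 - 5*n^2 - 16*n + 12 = (n - 1)*(n^4 - 6*n^3 + 9*n^2 + 4*n - 12) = (n - 2)*(n - 1)*(n^3 - 4*n^2 + n + 6) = (n - 2)^2*(n - 1)*(n^2 - 2*n - 3) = (n - 3)*(n - 2)^2*(n - 1)*(n + 1)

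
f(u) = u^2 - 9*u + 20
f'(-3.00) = -15.00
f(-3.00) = 56.00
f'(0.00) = -9.00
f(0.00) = 20.00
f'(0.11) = -8.78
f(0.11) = 19.02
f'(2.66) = -3.68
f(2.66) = 3.14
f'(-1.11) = -11.22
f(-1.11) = 31.22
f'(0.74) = -7.52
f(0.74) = 13.89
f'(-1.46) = -11.92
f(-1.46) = 35.27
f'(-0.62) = -10.24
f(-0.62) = 25.96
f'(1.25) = -6.50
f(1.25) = 10.31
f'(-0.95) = -10.90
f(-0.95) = 29.45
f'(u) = 2*u - 9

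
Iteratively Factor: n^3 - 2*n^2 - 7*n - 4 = (n - 4)*(n^2 + 2*n + 1) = (n - 4)*(n + 1)*(n + 1)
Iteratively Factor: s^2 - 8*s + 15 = (s - 3)*(s - 5)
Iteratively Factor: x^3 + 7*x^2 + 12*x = (x + 3)*(x^2 + 4*x) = x*(x + 3)*(x + 4)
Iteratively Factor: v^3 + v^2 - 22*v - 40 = (v + 4)*(v^2 - 3*v - 10) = (v + 2)*(v + 4)*(v - 5)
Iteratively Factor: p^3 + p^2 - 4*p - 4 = (p - 2)*(p^2 + 3*p + 2) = (p - 2)*(p + 1)*(p + 2)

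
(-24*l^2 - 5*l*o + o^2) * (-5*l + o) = 120*l^3 + l^2*o - 10*l*o^2 + o^3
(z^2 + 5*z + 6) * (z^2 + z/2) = z^4 + 11*z^3/2 + 17*z^2/2 + 3*z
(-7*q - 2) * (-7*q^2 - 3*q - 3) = 49*q^3 + 35*q^2 + 27*q + 6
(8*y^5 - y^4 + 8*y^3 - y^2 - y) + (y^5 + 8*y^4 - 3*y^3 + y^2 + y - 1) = 9*y^5 + 7*y^4 + 5*y^3 - 1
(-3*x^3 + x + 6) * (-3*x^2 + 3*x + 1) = 9*x^5 - 9*x^4 - 6*x^3 - 15*x^2 + 19*x + 6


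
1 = 1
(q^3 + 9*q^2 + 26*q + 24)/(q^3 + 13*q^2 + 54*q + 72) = (q + 2)/(q + 6)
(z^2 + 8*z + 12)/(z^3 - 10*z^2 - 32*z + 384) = (z + 2)/(z^2 - 16*z + 64)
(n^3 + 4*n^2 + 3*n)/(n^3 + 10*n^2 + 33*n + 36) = n*(n + 1)/(n^2 + 7*n + 12)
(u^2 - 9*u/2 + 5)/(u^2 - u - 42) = (-u^2 + 9*u/2 - 5)/(-u^2 + u + 42)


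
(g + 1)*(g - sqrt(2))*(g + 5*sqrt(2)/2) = g^3 + g^2 + 3*sqrt(2)*g^2/2 - 5*g + 3*sqrt(2)*g/2 - 5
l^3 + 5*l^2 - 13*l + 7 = (l - 1)^2*(l + 7)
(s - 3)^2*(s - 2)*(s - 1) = s^4 - 9*s^3 + 29*s^2 - 39*s + 18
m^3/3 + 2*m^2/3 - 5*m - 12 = (m/3 + 1)*(m - 4)*(m + 3)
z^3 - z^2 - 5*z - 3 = (z - 3)*(z + 1)^2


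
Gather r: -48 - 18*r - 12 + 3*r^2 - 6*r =3*r^2 - 24*r - 60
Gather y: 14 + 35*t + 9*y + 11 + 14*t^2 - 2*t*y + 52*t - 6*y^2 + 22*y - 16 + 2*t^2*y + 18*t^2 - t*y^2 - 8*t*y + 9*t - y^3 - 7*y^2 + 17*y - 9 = 32*t^2 + 96*t - y^3 + y^2*(-t - 13) + y*(2*t^2 - 10*t + 48)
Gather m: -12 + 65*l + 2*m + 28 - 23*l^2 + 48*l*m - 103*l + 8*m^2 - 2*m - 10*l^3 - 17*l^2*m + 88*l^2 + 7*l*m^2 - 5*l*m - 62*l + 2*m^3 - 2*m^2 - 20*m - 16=-10*l^3 + 65*l^2 - 100*l + 2*m^3 + m^2*(7*l + 6) + m*(-17*l^2 + 43*l - 20)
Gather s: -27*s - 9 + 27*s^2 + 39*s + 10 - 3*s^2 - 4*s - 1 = 24*s^2 + 8*s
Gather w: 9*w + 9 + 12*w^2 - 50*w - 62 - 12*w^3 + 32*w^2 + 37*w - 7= -12*w^3 + 44*w^2 - 4*w - 60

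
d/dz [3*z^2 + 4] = 6*z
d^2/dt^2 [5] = 0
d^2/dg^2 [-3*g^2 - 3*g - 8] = -6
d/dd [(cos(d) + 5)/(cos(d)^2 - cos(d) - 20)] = (cos(d)^2 + 10*cos(d) + 15)*sin(d)/(sin(d)^2 + cos(d) + 19)^2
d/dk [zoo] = 0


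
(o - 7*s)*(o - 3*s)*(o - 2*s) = o^3 - 12*o^2*s + 41*o*s^2 - 42*s^3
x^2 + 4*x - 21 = (x - 3)*(x + 7)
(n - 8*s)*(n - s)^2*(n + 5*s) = n^4 - 5*n^3*s - 33*n^2*s^2 + 77*n*s^3 - 40*s^4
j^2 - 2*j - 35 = (j - 7)*(j + 5)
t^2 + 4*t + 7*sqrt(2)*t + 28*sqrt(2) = (t + 4)*(t + 7*sqrt(2))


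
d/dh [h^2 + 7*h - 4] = 2*h + 7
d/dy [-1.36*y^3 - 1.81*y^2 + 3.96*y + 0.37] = -4.08*y^2 - 3.62*y + 3.96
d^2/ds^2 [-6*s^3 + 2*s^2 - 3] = 4 - 36*s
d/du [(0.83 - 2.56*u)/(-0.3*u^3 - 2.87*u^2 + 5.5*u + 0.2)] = (-1.536*u^3 - 6.6002*u^2 + 4.7642*u - 5.077)/(0.09*u^6 + 1.722*u^5 + 4.9369*u^4 - 31.69*u^3 + 29.102*u^2 + 2.2*u + 0.04)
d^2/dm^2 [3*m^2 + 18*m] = 6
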